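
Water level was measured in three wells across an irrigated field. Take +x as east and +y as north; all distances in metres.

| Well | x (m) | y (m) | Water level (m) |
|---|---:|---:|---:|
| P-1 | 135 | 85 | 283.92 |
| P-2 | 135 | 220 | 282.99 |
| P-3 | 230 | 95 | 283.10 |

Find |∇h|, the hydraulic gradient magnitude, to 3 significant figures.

Differences from P-1: to P-2 (Δx, Δy, Δh) = (0, 135, -0.93); to P-3 = (95, 10, -0.82).
Determinant of the coordinate differences = 0·10 − 95·135 = -12825.
∂h/∂x = [(-0.93)·10 − (-0.82)·135] / -12825 = -0.007906
∂h/∂y = [0·(-0.82) − 95·(-0.93)] / -12825 = -0.006889
|∇h| = √(-0.007906² + -0.006889²) = 0.01049

0.0105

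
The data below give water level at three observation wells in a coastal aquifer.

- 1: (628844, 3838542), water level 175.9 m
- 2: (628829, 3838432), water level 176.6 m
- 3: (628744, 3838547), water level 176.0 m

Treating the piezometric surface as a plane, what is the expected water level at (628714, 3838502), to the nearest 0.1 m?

176.3 m

With h = a·x + b·y + c and 1 as origin, the differences give:
  (-15)·a + (-110)·b = +0.7
  (-100)·a + 5·b = +0.1
Eliminate b (×5 and ×(-110), subtract): -11075·a = 14.50 → a = ∂h/∂x = -0.001309
Back-substitute: b = ∂h/∂y = -0.006185.
h(628714, 3838502) = 175.9 + (-0.001309)·(-130) + (-0.006185)·(-40) = 175.9 +0.170 +0.247 = 176.318 m.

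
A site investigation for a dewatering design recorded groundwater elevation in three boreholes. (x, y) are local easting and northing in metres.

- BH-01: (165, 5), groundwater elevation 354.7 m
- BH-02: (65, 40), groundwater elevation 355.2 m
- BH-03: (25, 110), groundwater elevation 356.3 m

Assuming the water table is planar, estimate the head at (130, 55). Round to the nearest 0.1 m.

355.5 m

With h = a·x + b·y + c and BH-01 as origin, the differences give:
  (-100)·a + 35·b = +0.5
  (-140)·a + 105·b = +1.6
Eliminate b (×105 and ×35, subtract): -5600·a = -3.50 → a = ∂h/∂x = +0.0006250
Back-substitute: b = ∂h/∂y = +0.01607.
h(130, 55) = 354.7 + (+0.0006250)·(-35) + (+0.01607)·(50) = 354.7 -0.022 +0.804 = 355.482 m.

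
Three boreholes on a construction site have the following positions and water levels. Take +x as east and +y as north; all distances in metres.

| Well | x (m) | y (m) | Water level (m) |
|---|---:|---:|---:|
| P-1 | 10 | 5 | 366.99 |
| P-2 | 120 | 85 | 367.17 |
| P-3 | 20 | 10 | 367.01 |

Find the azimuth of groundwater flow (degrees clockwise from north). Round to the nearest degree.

Three-point gradient (reference P-1): Δ to P-2 = (110, 80, +0.18), Δ to P-3 = (10, 5, +0.02).
∂h/∂x = +0.002800, ∂h/∂y = -0.001600 (det = -250).
Flow direction (−∇h) has components (-0.002800 E, +0.001600 N).
Azimuth = atan2(E, N) = atan2(-0.002800, +0.001600) = 299.7° ≈ 300°.

300°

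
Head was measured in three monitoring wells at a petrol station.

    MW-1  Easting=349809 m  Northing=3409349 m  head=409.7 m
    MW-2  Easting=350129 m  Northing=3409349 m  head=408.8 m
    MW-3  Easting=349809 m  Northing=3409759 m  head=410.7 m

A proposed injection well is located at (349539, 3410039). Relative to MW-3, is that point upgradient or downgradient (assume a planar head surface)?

upgradient

∂h/∂x = (408.8 − 409.7) / (350129 − 349809) = -0.002812
∂h/∂y = (410.7 − 409.7) / (3409759 − 3409349) = +0.002439
Head at (349539, 3410039) = 409.7 + (-0.002812)·(-270) + (+0.002439)·(690) = 412.14 m.
That is higher than the 410.7 m at MW-3, so the point is upgradient.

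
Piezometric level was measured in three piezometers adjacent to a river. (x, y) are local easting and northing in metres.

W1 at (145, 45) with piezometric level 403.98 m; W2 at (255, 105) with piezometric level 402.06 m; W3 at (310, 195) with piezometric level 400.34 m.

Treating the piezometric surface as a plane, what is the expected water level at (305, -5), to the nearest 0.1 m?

402.9 m

With h = a·x + b·y + c and W1 as origin, the differences give:
  110·a + 60·b = -1.92
  165·a + 150·b = -3.64
Eliminate b (×150 and ×60, subtract): 6600·a = -69.600 → a = ∂h/∂x = -0.01055
Back-substitute: b = ∂h/∂y = -0.01267.
h(305, -5) = 403.98 + (-0.01055)·(160) + (-0.01267)·(-50) = 403.98 -1.687 +0.633 = 402.926 m.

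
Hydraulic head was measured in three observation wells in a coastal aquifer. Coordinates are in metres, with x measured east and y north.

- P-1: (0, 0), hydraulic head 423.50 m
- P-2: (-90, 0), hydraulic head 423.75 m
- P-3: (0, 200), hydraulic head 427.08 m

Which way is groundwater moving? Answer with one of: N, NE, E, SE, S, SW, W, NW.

∂h/∂x = (423.75 − 423.50) / (-90 − 0) = -0.002778
∂h/∂y = (427.08 − 423.50) / (200 − 0) = +0.01790
Flow = −∇h = (+0.002778 east, -0.01790 north), which points south.

S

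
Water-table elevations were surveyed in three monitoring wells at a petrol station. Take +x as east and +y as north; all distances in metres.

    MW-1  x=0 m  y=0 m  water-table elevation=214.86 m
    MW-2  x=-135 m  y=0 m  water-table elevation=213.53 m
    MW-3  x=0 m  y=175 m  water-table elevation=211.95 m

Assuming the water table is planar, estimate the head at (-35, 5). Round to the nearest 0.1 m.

214.4 m

∂h/∂x = (213.53 − 214.86) / (-135 − 0) = +0.009852
∂h/∂y = (211.95 − 214.86) / (175 − 0) = -0.01663
h(-35, 5) = 214.86 + (+0.009852)·(-35) + (-0.01663)·(5) = 214.86 -0.345 -0.083 = 214.432 m.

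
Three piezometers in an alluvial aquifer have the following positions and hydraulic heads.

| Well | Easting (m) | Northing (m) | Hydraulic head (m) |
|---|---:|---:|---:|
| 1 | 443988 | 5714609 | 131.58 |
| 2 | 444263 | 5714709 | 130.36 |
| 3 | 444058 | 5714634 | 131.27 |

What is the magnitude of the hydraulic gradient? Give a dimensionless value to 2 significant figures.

0.0042

Differences from 1: to 2 (Δx, Δy, Δh) = (275, 100, -1.22); to 3 = (70, 25, -0.31).
Determinant of the coordinate differences = 275·25 − 70·100 = -125.
∂h/∂x = [(-1.22)·25 − (-0.31)·100] / -125 = -0.004000
∂h/∂y = [275·(-0.31) − 70·(-1.22)] / -125 = -0.001200
|∇h| = √(-0.004000² + -0.001200²) = 0.004176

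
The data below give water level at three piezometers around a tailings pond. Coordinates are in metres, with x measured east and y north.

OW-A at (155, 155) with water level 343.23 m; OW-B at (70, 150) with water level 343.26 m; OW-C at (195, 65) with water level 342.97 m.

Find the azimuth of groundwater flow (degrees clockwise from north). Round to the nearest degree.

169°

Differences from OW-A: to OW-B (Δx, Δy, Δh) = (-85, -5, +0.03); to OW-C = (40, -90, -0.26).
Solve a·Δx + b·Δy = Δh: det = (-85)·(-90) − 40·(-5) = 7850.
∂h/∂x = [(+0.03)·(-90) − (-0.26)·(-5)] / 7850 = -0.0005096
∂h/∂y = [(-85)·(-0.26) − 40·(+0.03)] / 7850 = +0.002662
Flow direction (−∇h) has components (+0.0005096 E, -0.002662 N).
Azimuth = atan2(E, N) = atan2(+0.0005096, -0.002662) = 169.2° ≈ 169°.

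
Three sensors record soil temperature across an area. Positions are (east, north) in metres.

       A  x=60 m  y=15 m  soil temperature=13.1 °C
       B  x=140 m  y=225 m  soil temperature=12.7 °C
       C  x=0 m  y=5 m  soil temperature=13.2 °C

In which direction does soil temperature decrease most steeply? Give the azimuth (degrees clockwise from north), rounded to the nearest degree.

047°

With T = a·x + b·y + c and A as origin, the differences give:
  80·a + 210·b = -0.4
  (-60)·a + (-10)·b = +0.1
Eliminate b (×(-10) and ×210, subtract): 11800·a = -17.00 → a = ∂T/∂x = -0.001441
Back-substitute: b = ∂T/∂y = -0.001356.
Steepest decrease is along −∇f: components (+0.001441 E, +0.001356 N).
Azimuth = atan2(+0.001441, +0.001356) = 46.7° ≈ 047°.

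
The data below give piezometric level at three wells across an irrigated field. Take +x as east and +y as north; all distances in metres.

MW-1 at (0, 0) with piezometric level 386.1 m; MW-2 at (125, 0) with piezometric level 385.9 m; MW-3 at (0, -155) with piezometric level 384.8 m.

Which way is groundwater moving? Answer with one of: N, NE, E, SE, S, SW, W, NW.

S

∂h/∂x = (385.9 − 386.1) / (125 − 0) = -0.001600
∂h/∂y = (384.8 − 386.1) / (-155 − 0) = +0.008387
Flow = −∇h = (+0.001600 east, -0.008387 north), which points south.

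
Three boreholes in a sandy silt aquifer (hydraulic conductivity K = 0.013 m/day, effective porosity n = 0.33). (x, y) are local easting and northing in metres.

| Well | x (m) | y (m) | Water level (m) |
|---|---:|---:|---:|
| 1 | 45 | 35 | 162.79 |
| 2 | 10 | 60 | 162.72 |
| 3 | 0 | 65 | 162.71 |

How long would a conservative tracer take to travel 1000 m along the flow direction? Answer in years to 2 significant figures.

Taking 1 as reference: 2−1 = (-35, 25, -0.07); 3−1 = (-45, 30, -0.08).
Determinant of the coordinate differences = (-35)·30 − (-45)·25 = 75.
∂h/∂x = [(-0.07)·30 − (-0.08)·25] / 75 = -0.001333
∂h/∂y = [(-35)·(-0.08) − (-45)·(-0.07)] / 75 = -0.004667
|∇h| = √(-0.001333² + -0.004667²) = 0.004854
Seepage velocity v = K·i/n = 0.013 × 0.004854 / 0.33 = 0.0001912 m/day.
t = 1000 / 0.0001912 = 5.23e+06 days = 1.43e+04 years.

14000 years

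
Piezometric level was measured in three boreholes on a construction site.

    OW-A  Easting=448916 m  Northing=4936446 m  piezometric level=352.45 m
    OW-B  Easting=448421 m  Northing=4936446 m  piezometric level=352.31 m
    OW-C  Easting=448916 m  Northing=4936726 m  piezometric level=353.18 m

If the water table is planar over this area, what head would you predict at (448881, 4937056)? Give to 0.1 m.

354.0 m

∂h/∂x = (352.31 − 352.45) / (448421 − 448916) = +0.0002828
∂h/∂y = (353.18 − 352.45) / (4936726 − 4936446) = +0.002607
h(448881, 4937056) = 352.45 + (+0.0002828)·(-35) + (+0.002607)·(610) = 352.45 -0.010 +1.590 = 354.030 m.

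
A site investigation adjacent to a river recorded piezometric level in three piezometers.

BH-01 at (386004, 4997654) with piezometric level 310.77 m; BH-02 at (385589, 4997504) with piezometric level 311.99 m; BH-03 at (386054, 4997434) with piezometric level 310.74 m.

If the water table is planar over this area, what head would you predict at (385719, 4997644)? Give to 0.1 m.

Three-point gradient (reference BH-01): Δ to BH-02 = (-415, -150, +1.22), Δ to BH-03 = (50, -220, -0.03).
∂h/∂x = -0.002762, ∂h/∂y = -0.0004914 (det = 98800).
h(385719, 4997644) = 310.77 + (-0.002762)·(-285) + (-0.0004914)·(-10) = 310.77 +0.787 +0.005 = 311.562 m.

311.6 m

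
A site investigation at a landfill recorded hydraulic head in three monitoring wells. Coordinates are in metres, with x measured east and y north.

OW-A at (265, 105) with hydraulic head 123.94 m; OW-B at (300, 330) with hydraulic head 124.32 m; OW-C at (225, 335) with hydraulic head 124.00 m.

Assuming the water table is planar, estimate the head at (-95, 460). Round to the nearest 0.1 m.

Taking OW-A as reference: OW-B−OW-A = (35, 225, +0.38); OW-C−OW-A = (-40, 230, +0.06).
Solve a·Δx + b·Δy = Δh: det = 35·230 − (-40)·225 = 17050.
∂h/∂x = [(+0.38)·230 − (+0.06)·225] / 17050 = +0.004334
∂h/∂y = [35·(+0.06) − (-40)·(+0.38)] / 17050 = +0.001015
h(-95, 460) = 123.94 + (+0.004334)·(-360) + (+0.001015)·(355) = 123.94 -1.560 +0.360 = 122.740 m.

122.7 m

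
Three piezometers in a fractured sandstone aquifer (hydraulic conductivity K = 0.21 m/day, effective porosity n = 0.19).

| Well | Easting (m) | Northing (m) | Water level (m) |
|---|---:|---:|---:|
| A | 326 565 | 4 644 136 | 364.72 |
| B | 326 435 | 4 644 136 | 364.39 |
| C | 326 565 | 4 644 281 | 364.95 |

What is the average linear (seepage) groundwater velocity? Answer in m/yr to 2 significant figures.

∂h/∂x = (364.39 − 364.72) / (326435 − 326565) = +0.002538
∂h/∂y = (364.95 − 364.72) / (4644281 − 4644136) = +0.001586
|∇h| = √(0.002538² + 0.001586²) = 0.002993
Seepage velocity v = K·i/n = 0.21 × 0.002993 / 0.19 = 0.003308 m/day = 1.208 m/yr.

1.2 m/yr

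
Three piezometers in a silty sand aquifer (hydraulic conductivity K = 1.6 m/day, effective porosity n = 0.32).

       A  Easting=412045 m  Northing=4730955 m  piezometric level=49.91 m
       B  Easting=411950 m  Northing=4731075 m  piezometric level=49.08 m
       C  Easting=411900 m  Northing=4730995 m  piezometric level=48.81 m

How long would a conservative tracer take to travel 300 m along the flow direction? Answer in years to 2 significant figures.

22 years

With h = a·x + b·y + c and A as origin, the differences give:
  (-95)·a + 120·b = -0.83
  (-145)·a + 40·b = -1.10
Eliminate b (×40 and ×120, subtract): 13600·a = 98.800 → a = ∂h/∂x = +0.007265
Back-substitute: b = ∂h/∂y = -0.001165.
|∇h| = √(0.007265² + -0.001165²) = 0.007358
Seepage velocity v = K·i/n = 1.6 × 0.007358 / 0.32 = 0.03679 m/day.
t = 300 / 0.03679 = 8154 days = 22.3 years.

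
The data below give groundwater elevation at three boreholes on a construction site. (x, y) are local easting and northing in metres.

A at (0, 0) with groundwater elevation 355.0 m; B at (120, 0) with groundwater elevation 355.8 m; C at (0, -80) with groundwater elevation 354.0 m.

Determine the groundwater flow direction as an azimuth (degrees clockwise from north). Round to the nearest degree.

208°

∂h/∂x = (355.8 − 355.0) / (120 − 0) = +0.006667
∂h/∂y = (354.0 − 355.0) / (-80 − 0) = +0.01250
Flow direction (−∇h) has components (-0.006667 E, -0.01250 N).
Azimuth = atan2(E, N) = atan2(-0.006667, -0.01250) = 208.1° ≈ 208°.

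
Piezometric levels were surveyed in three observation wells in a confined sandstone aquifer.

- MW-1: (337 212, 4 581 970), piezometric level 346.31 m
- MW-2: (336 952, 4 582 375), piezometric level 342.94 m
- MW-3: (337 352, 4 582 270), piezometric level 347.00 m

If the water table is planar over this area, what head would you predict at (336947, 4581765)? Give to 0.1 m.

344.2 m

Taking MW-1 as reference: MW-2−MW-1 = (-260, 405, -3.37); MW-3−MW-1 = (140, 300, +0.69).
Determinant of the coordinate differences = (-260)·300 − 140·405 = -134700.
∂h/∂x = [(-3.37)·300 − (+0.69)·405] / -134700 = +0.009580
∂h/∂y = [(-260)·(+0.69) − 140·(-3.37)] / -134700 = -0.002171
h(336947, 4581765) = 346.31 + (+0.009580)·(-265) + (-0.002171)·(-205) = 346.31 -2.539 +0.445 = 344.216 m.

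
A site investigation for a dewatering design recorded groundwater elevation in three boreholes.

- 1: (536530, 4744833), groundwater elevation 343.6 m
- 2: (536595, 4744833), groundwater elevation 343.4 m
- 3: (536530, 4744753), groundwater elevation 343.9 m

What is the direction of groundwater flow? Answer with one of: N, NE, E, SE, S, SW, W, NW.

∂h/∂x = (343.4 − 343.6) / (536595 − 536530) = -0.003077
∂h/∂y = (343.9 − 343.6) / (4744753 − 4744833) = -0.003750
Flow = −∇h = (+0.003077 east, +0.003750 north), which points northeast.

NE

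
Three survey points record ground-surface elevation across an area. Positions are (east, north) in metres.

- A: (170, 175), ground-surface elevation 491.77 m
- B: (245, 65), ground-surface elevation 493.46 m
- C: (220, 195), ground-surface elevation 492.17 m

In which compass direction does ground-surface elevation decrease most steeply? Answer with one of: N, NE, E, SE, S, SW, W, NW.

With z = a·x + b·y + c and A as origin, the differences give:
  75·a + (-110)·b = +1.69
  50·a + 20·b = +0.40
Eliminate b (×20 and ×(-110), subtract): 7000·a = 77.800 → a = ∂z/∂x = +0.01111
Back-substitute: b = ∂z/∂y = -0.007786.
Steepest decrease is along −∇f = (-0.01111 E, +0.007786 N) → northwest.

NW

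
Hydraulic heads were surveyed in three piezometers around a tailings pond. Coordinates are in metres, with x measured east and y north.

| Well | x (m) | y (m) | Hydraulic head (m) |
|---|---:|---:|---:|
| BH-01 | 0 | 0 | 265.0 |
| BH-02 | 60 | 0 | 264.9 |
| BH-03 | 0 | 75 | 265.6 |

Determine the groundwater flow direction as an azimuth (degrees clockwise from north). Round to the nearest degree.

∂h/∂x = (264.9 − 265.0) / (60 − 0) = -0.001667
∂h/∂y = (265.6 − 265.0) / (75 − 0) = +0.008000
Flow direction (−∇h) has components (+0.001667 E, -0.008000 N).
Azimuth = atan2(E, N) = atan2(+0.001667, -0.008000) = 168.2° ≈ 168°.

168°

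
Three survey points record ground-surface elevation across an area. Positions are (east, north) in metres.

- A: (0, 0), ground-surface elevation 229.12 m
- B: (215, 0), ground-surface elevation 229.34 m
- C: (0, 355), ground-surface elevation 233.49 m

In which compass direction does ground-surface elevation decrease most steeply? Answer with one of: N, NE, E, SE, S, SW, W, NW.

S

∂z/∂x = (229.34 − 229.12) / (215 − 0) = +0.001023
∂z/∂y = (233.49 − 229.12) / (355 − 0) = +0.01231
Steepest decrease is along −∇f = (-0.001023 E, -0.01231 N) → south.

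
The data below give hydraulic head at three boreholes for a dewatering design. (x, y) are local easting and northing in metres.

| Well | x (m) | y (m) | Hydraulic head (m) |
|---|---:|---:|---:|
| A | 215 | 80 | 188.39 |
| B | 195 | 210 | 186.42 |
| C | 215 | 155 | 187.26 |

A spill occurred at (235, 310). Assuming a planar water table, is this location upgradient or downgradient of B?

Taking A as reference: B−A = (-20, 130, -1.97); C−A = (0, 75, -1.13).
Solve a·Δx + b·Δy = Δh: det = (-20)·75 − 0·130 = -1500.
∂h/∂x = [(-1.97)·75 − (-1.13)·130] / -1500 = +0.0005667
∂h/∂y = [(-20)·(-1.13) − 0·(-1.97)] / -1500 = -0.01507
Head at (235, 310) = 188.39 + (+0.0005667)·(20) + (-0.01507)·(230) = 184.94 m.
That is lower than the 186.42 m at B, so the point is downgradient.

downgradient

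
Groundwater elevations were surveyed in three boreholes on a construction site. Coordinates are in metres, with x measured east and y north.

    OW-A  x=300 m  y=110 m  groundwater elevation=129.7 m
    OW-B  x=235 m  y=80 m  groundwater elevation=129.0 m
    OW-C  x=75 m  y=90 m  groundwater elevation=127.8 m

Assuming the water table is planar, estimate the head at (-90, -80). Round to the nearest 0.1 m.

Taking OW-A as reference: OW-B−OW-A = (-65, -30, -0.7); OW-C−OW-A = (-225, -20, -1.9).
Determinant of the coordinate differences = (-65)·(-20) − (-225)·(-30) = -5450.
∂h/∂x = [(-0.7)·(-20) − (-1.9)·(-30)] / -5450 = +0.007890
∂h/∂y = [(-65)·(-1.9) − (-225)·(-0.7)] / -5450 = +0.006239
h(-90, -80) = 129.7 + (+0.007890)·(-390) + (+0.006239)·(-190) = 129.7 -3.077 -1.185 = 125.438 m.

125.4 m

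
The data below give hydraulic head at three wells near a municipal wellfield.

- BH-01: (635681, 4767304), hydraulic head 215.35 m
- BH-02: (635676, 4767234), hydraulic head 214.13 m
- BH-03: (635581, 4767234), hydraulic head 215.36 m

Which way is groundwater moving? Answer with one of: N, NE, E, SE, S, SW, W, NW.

SE

Taking BH-01 as reference: BH-02−BH-01 = (-5, -70, -1.22); BH-03−BH-01 = (-100, -70, +0.01).
Determinant of the coordinate differences = (-5)·(-70) − (-100)·(-70) = -6650.
∂h/∂x = [(-1.22)·(-70) − (+0.01)·(-70)] / -6650 = -0.01295
∂h/∂y = [(-5)·(+0.01) − (-100)·(-1.22)] / -6650 = +0.01835
Flow = −∇h = (+0.01295 east, -0.01835 north), which points southeast.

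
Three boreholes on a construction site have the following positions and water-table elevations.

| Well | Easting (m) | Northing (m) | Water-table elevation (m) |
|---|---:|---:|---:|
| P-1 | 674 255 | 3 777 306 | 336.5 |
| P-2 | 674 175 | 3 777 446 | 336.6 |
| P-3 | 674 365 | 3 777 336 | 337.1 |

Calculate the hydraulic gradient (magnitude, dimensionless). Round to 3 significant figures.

0.00563

Taking P-1 as reference: P-2−P-1 = (-80, 140, +0.1); P-3−P-1 = (110, 30, +0.6).
Solve a·Δx + b·Δy = Δh: det = (-80)·30 − 110·140 = -17800.
∂h/∂x = [(+0.1)·30 − (+0.6)·140] / -17800 = +0.004551
∂h/∂y = [(-80)·(+0.6) − 110·(+0.1)] / -17800 = +0.003315
|∇h| = √(0.004551² + 0.003315²) = 0.00563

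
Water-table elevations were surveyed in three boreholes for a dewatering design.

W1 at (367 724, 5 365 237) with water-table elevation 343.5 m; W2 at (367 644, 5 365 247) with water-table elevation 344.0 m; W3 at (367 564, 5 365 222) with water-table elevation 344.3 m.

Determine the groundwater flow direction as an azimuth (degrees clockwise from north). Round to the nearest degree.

136°

With h = a·x + b·y + c and W1 as origin, the differences give:
  (-80)·a + 10·b = +0.5
  (-160)·a + (-15)·b = +0.8
Eliminate b (×(-15) and ×10, subtract): 2800·a = -15.50 → a = ∂h/∂x = -0.005536
Back-substitute: b = ∂h/∂y = +0.005714.
Flow direction (−∇h) has components (+0.005536 E, -0.005714 N).
Azimuth = atan2(E, N) = atan2(+0.005536, -0.005714) = 135.9° ≈ 136°.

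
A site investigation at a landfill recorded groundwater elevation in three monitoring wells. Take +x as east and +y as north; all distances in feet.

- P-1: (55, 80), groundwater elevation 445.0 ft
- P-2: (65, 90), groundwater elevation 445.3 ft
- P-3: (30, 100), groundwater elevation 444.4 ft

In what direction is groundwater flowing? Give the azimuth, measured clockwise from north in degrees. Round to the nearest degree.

Differences from P-1: to P-2 (Δx, Δy, Δh) = (10, 10, +0.3); to P-3 = (-25, 20, -0.6).
Solve a·Δx + b·Δy = Δh: det = 10·20 − (-25)·10 = 450.
∂h/∂x = [(+0.3)·20 − (-0.6)·10] / 450 = +0.02667
∂h/∂y = [10·(-0.6) − (-25)·(+0.3)] / 450 = +0.003333
Flow direction (−∇h) has components (-0.02667 E, -0.003333 N).
Azimuth = atan2(E, N) = atan2(-0.02667, -0.003333) = 262.9° ≈ 263°.

263°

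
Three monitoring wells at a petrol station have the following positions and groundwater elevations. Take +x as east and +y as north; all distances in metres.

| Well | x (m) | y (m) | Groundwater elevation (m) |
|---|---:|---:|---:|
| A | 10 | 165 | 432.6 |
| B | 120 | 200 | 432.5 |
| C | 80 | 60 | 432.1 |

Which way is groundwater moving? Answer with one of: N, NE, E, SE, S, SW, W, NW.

With h = a·x + b·y + c and A as origin, the differences give:
  110·a + 35·b = -0.1
  70·a + (-105)·b = -0.5
Eliminate b (×(-105) and ×35, subtract): -14000·a = 28.00 → a = ∂h/∂x = -0.002000
Back-substitute: b = ∂h/∂y = +0.003429.
Flow = −∇h = (+0.002000 east, -0.003429 north), which points southeast.

SE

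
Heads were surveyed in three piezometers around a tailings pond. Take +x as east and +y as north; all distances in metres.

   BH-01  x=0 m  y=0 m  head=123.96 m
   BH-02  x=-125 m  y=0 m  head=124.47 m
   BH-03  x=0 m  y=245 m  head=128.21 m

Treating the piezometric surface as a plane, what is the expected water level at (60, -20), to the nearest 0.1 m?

∂h/∂x = (124.47 − 123.96) / (-125 − 0) = -0.004080
∂h/∂y = (128.21 − 123.96) / (245 − 0) = +0.01735
h(60, -20) = 123.96 + (-0.004080)·(60) + (+0.01735)·(-20) = 123.96 -0.245 -0.347 = 123.368 m.

123.4 m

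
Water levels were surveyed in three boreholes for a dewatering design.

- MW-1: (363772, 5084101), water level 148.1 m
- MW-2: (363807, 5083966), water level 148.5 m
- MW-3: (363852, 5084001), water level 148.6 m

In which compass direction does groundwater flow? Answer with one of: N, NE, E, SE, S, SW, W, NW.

Taking MW-1 as reference: MW-2−MW-1 = (35, -135, +0.4); MW-3−MW-1 = (80, -100, +0.5).
Determinant of the coordinate differences = 35·(-100) − 80·(-135) = 7300.
∂h/∂x = [(+0.4)·(-100) − (+0.5)·(-135)] / 7300 = +0.003767
∂h/∂y = [35·(+0.5) − 80·(+0.4)] / 7300 = -0.001986
Flow = −∇h = (-0.003767 east, +0.001986 north), which points northwest.

NW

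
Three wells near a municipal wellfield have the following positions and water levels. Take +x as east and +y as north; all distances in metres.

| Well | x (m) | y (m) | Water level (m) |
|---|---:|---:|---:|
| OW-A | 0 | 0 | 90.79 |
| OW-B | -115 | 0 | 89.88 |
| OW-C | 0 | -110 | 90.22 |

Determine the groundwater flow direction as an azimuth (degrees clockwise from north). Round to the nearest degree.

∂h/∂x = (89.88 − 90.79) / (-115 − 0) = +0.007913
∂h/∂y = (90.22 − 90.79) / (-110 − 0) = +0.005182
Flow direction (−∇h) has components (-0.007913 E, -0.005182 N).
Azimuth = atan2(E, N) = atan2(-0.007913, -0.005182) = 236.8° ≈ 237°.

237°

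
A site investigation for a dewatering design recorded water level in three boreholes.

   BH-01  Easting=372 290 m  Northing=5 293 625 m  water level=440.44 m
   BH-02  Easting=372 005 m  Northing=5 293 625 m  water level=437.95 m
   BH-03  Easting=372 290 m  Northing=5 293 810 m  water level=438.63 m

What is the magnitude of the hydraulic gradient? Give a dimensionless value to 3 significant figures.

∂h/∂x = (437.95 − 440.44) / (372005 − 372290) = +0.008737
∂h/∂y = (438.63 − 440.44) / (5293810 − 5293625) = -0.009784
|∇h| = √(0.008737² + -0.009784²) = 0.01312

0.0131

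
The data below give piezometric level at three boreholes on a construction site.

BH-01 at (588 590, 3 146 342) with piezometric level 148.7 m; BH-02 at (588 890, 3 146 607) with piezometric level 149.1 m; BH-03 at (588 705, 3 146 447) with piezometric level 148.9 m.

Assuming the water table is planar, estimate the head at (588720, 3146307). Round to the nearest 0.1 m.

Differences from BH-01: to BH-02 (Δx, Δy, Δh) = (300, 265, +0.4); to BH-03 = (115, 105, +0.2).
Solve a·Δx + b·Δy = Δh: det = 300·105 − 115·265 = 1025.
∂h/∂x = [(+0.4)·105 − (+0.2)·265] / 1025 = -0.01073
∂h/∂y = [300·(+0.2) − 115·(+0.4)] / 1025 = +0.01366
h(588720, 3146307) = 148.7 + (-0.01073)·(130) + (+0.01366)·(-35) = 148.7 -1.395 -0.478 = 146.827 m.

146.8 m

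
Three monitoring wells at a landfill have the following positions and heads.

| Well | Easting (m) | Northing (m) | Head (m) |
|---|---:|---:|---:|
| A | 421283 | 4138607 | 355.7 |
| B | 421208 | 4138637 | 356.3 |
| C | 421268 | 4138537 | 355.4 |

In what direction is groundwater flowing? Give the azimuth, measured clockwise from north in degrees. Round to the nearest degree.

With h = a·x + b·y + c and A as origin, the differences give:
  (-75)·a + 30·b = +0.6
  (-15)·a + (-70)·b = -0.3
Eliminate b (×(-70) and ×30, subtract): 5700·a = -33.00 → a = ∂h/∂x = -0.005789
Back-substitute: b = ∂h/∂y = +0.005526.
Flow direction (−∇h) has components (+0.005789 E, -0.005526 N).
Azimuth = atan2(E, N) = atan2(+0.005789, -0.005526) = 133.7° ≈ 134°.

134°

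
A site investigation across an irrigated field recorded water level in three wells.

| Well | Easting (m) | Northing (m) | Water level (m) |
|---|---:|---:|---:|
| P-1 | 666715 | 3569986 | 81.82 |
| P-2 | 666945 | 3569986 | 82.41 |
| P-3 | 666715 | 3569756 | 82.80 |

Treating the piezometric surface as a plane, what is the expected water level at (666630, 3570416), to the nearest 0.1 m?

79.8 m

∂h/∂x = (82.41 − 81.82) / (666945 − 666715) = +0.002565
∂h/∂y = (82.80 − 81.82) / (3569756 − 3569986) = -0.004261
h(666630, 3570416) = 81.82 + (+0.002565)·(-85) + (-0.004261)·(430) = 81.82 -0.218 -1.832 = 79.770 m.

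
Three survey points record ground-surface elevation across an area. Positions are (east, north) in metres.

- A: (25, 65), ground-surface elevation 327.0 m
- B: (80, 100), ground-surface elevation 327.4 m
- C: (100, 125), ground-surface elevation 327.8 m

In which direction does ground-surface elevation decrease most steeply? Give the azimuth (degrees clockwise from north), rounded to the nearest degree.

164°

Three-point gradient (reference A): Δ to B = (55, 35, +0.4), Δ to C = (75, 60, +0.8).
∂z/∂x = -0.005926, ∂z/∂y = +0.02074 (det = 675).
Steepest decrease is along −∇f: components (+0.005926 E, -0.02074 N).
Azimuth = atan2(+0.005926, -0.02074) = 164.1° ≈ 164°.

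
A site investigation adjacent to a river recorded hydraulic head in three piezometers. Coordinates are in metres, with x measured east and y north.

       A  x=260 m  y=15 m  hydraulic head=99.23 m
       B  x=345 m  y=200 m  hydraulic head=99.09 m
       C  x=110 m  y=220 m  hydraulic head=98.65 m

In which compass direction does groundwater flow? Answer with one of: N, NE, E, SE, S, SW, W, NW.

NW

Differences from A: to B (Δx, Δy, Δh) = (85, 185, -0.14); to C = (-150, 205, -0.58).
Determinant of the coordinate differences = 85·205 − (-150)·185 = 45175.
∂h/∂x = [(-0.14)·205 − (-0.58)·185] / 45175 = +0.001740
∂h/∂y = [85·(-0.58) − (-150)·(-0.14)] / 45175 = -0.001556
Flow = −∇h = (-0.001740 east, +0.001556 north), which points northwest.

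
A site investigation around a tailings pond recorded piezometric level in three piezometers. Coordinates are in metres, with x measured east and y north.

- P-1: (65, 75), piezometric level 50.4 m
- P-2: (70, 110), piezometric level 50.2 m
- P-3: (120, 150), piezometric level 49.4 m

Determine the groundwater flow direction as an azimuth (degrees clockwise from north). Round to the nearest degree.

Differences from P-1: to P-2 (Δx, Δy, Δh) = (5, 35, -0.2); to P-3 = (55, 75, -1.0).
Solve a·Δx + b·Δy = Δh: det = 5·75 − 55·35 = -1550.
∂h/∂x = [(-0.2)·75 − (-1.0)·35] / -1550 = -0.01290
∂h/∂y = [5·(-1.0) − 55·(-0.2)] / -1550 = -0.003871
Flow direction (−∇h) has components (+0.01290 E, +0.003871 N).
Azimuth = atan2(E, N) = atan2(+0.01290, +0.003871) = 73.3° ≈ 073°.

073°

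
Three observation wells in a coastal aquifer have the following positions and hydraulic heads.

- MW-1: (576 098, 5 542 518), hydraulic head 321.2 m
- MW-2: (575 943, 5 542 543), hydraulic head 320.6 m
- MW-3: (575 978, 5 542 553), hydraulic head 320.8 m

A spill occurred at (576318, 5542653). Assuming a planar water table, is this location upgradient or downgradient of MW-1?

upgradient

With h = a·x + b·y + c and MW-1 as origin, the differences give:
  (-155)·a + 25·b = -0.6
  (-120)·a + 35·b = -0.4
Eliminate b (×35 and ×25, subtract): -2425·a = -11.00 → a = ∂h/∂x = +0.004536
Back-substitute: b = ∂h/∂y = +0.004124.
Head at (576318, 5542653) = 321.2 + (+0.004536)·(220) + (+0.004124)·(135) = 322.75 m.
That is higher than the 321.2 m at MW-1, so the point is upgradient.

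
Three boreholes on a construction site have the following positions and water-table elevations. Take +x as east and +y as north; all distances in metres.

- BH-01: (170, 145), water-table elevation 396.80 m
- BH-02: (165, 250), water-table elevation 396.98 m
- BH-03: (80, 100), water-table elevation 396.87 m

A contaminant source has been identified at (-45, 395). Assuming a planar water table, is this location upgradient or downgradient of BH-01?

upgradient

Differences from BH-01: to BH-02 (Δx, Δy, Δh) = (-5, 105, +0.18); to BH-03 = (-90, -45, +0.07).
Determinant of the coordinate differences = (-5)·(-45) − (-90)·105 = 9675.
∂h/∂x = [(+0.18)·(-45) − (+0.07)·105] / 9675 = -0.001597
∂h/∂y = [(-5)·(+0.07) − (-90)·(+0.18)] / 9675 = +0.001638
Head at (-45, 395) = 396.80 + (-0.001597)·(-215) + (+0.001638)·(250) = 397.55 m.
That is higher than the 396.80 m at BH-01, so the point is upgradient.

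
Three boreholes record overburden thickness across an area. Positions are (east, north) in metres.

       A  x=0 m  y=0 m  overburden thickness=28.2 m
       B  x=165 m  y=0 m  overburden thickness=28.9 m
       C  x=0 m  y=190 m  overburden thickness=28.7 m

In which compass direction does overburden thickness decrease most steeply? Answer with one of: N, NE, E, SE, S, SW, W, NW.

SW

∂d/∂x = (28.9 − 28.2) / (165 − 0) = +0.004242
∂d/∂y = (28.7 − 28.2) / (190 − 0) = +0.002632
Steepest decrease is along −∇f = (-0.004242 E, -0.002632 N) → southwest.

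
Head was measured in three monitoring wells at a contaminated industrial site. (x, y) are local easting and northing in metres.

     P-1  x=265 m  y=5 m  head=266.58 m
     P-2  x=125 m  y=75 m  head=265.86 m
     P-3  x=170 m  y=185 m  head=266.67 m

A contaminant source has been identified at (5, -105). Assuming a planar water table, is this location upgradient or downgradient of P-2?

downgradient

Three-point gradient (reference P-1): Δ to P-2 = (-140, 70, -0.72), Δ to P-3 = (-95, 180, +0.09).
∂h/∂x = +0.007326, ∂h/∂y = +0.004367 (det = -18550).
Head at (5, -105) = 266.58 + (+0.007326)·(-260) + (+0.004367)·(-110) = 264.19 m.
That is lower than the 265.86 m at P-2, so the point is downgradient.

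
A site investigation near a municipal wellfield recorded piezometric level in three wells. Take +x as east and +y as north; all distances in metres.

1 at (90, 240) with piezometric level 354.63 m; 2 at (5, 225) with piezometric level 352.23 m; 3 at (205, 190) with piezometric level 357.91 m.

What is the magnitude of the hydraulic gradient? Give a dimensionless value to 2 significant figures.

Three-point gradient (reference 1): Δ to 2 = (-85, -15, -2.40), Δ to 3 = (115, -50, +3.28).
∂h/∂x = +0.02832, ∂h/∂y = -0.0004686 (det = 5975).
|∇h| = √(0.02832² + -0.0004686²) = 0.02832

0.028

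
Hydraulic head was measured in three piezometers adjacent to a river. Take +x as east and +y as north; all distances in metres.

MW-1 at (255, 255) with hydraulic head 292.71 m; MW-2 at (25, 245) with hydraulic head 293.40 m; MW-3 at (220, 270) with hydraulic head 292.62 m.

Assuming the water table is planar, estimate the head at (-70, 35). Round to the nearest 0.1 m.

296.1 m

Differences from MW-1: to MW-2 (Δx, Δy, Δh) = (-230, -10, +0.69); to MW-3 = (-35, 15, -0.09).
Solve a·Δx + b·Δy = Δh: det = (-230)·15 − (-35)·(-10) = -3800.
∂h/∂x = [(+0.69)·15 − (-0.09)·(-10)] / -3800 = -0.002487
∂h/∂y = [(-230)·(-0.09) − (-35)·(+0.69)] / -3800 = -0.01180
h(-70, 35) = 292.71 + (-0.002487)·(-325) + (-0.01180)·(-220) = 292.71 +0.808 +2.597 = 296.115 m.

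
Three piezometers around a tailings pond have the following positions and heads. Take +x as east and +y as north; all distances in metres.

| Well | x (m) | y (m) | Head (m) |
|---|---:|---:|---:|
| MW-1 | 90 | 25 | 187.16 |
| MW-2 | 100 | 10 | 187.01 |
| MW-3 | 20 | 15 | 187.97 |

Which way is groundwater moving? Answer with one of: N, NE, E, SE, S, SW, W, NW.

Differences from MW-1: to MW-2 (Δx, Δy, Δh) = (10, -15, -0.15); to MW-3 = (-70, -10, +0.81).
Determinant of the coordinate differences = 10·(-10) − (-70)·(-15) = -1150.
∂h/∂x = [(-0.15)·(-10) − (+0.81)·(-15)] / -1150 = -0.01187
∂h/∂y = [10·(+0.81) − (-70)·(-0.15)] / -1150 = +0.002087
Flow = −∇h = (+0.01187 east, -0.002087 north), which points east.

E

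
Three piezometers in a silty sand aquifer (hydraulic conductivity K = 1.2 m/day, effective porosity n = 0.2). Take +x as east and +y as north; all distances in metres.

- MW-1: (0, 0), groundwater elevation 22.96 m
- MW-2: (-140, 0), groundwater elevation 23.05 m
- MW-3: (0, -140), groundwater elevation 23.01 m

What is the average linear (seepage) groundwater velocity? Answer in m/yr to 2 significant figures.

∂h/∂x = (23.05 − 22.96) / (-140 − 0) = -0.0006429
∂h/∂y = (23.01 − 22.96) / (-140 − 0) = -0.0003571
|∇h| = √(-0.0006429² + -0.0003571²) = 0.0007354
Seepage velocity v = K·i/n = 1.2 × 0.0007354 / 0.2 = 0.004412 m/day = 1.611 m/yr.

1.6 m/yr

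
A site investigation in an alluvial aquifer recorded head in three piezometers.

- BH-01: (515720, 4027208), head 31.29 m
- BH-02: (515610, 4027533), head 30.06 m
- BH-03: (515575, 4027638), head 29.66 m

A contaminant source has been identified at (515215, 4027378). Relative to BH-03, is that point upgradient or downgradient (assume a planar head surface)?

Differences from BH-01: to BH-02 (Δx, Δy, Δh) = (-110, 325, -1.23); to BH-03 = (-145, 430, -1.63).
Determinant of the coordinate differences = (-110)·430 − (-145)·325 = -175.
∂h/∂x = [(-1.23)·430 − (-1.63)·325] / -175 = -0.004857
∂h/∂y = [(-110)·(-1.63) − (-145)·(-1.23)] / -175 = -0.005429
Head at (515215, 4027378) = 31.29 + (-0.004857)·(-505) + (-0.005429)·(170) = 32.82 m.
That is higher than the 29.66 m at BH-03, so the point is upgradient.

upgradient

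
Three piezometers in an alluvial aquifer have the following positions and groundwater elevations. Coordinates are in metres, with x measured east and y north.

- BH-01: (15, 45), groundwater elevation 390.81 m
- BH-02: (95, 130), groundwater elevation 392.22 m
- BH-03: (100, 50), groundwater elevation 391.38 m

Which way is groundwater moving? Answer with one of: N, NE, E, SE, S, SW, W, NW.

Differences from BH-01: to BH-02 (Δx, Δy, Δh) = (80, 85, +1.41); to BH-03 = (85, 5, +0.57).
Solve a·Δx + b·Δy = Δh: det = 80·5 − 85·85 = -6825.
∂h/∂x = [(+1.41)·5 − (+0.57)·85] / -6825 = +0.006066
∂h/∂y = [80·(+0.57) − 85·(+1.41)] / -6825 = +0.01088
Flow = −∇h = (-0.006066 east, -0.01088 north), which points southwest.

SW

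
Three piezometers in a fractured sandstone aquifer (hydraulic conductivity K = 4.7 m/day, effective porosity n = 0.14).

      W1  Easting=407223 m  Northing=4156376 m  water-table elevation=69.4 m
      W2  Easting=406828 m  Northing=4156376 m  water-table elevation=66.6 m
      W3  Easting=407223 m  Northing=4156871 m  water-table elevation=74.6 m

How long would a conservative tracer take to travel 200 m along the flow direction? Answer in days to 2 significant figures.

470 days

∂h/∂x = (66.6 − 69.4) / (406828 − 407223) = +0.007089
∂h/∂y = (74.6 − 69.4) / (4156871 − 4156376) = +0.01051
|∇h| = √(0.007089² + 0.01051²) = 0.01268
Seepage velocity v = K·i/n = 4.7 × 0.01268 / 0.14 = 0.4257 m/day.
t = 200 / 0.4257 = 469.8 days.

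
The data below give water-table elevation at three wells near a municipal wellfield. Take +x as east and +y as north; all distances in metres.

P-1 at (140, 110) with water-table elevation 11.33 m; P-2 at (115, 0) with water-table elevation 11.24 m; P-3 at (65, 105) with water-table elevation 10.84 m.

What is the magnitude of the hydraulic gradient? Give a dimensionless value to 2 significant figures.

Taking P-1 as reference: P-2−P-1 = (-25, -110, -0.09); P-3−P-1 = (-75, -5, -0.49).
Solve a·Δx + b·Δy = Δh: det = (-25)·(-5) − (-75)·(-110) = -8125.
∂h/∂x = [(-0.09)·(-5) − (-0.49)·(-110)] / -8125 = +0.006578
∂h/∂y = [(-25)·(-0.49) − (-75)·(-0.09)] / -8125 = -0.0006769
|∇h| = √(0.006578² + -0.0006769²) = 0.006613

0.0066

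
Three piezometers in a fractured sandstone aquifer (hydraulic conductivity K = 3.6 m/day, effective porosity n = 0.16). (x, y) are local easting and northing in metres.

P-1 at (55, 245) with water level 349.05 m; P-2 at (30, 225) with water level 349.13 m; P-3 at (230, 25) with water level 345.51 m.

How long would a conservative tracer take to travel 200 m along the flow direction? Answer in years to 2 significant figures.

With h = a·x + b·y + c and P-1 as origin, the differences give:
  (-25)·a + (-20)·b = +0.08
  175·a + (-220)·b = -3.54
Eliminate b (×(-220) and ×(-20), subtract): 9000·a = -88.400 → a = ∂h/∂x = -0.009822
Back-substitute: b = ∂h/∂y = +0.008278.
|∇h| = √(-0.009822² + 0.008278²) = 0.01285
Seepage velocity v = K·i/n = 3.6 × 0.01285 / 0.16 = 0.2891 m/day.
t = 200 / 0.2891 = 691.8 days = 1.89 years.

1.9 years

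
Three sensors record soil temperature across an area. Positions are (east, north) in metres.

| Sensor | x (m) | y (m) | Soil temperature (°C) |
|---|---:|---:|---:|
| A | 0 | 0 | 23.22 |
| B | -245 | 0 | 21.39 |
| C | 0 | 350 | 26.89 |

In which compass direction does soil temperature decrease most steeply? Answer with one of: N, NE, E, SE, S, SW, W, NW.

∂T/∂x = (21.39 − 23.22) / (-245 − 0) = +0.007469
∂T/∂y = (26.89 − 23.22) / (350 − 0) = +0.01049
Steepest decrease is along −∇f = (-0.007469 E, -0.01049 N) → southwest.

SW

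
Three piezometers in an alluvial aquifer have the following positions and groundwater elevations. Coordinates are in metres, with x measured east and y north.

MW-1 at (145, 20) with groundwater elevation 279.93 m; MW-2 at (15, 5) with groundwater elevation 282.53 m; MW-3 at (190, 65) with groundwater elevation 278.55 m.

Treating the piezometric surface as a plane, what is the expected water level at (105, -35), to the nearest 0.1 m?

281.3 m

Taking MW-1 as reference: MW-2−MW-1 = (-130, -15, +2.60); MW-3−MW-1 = (45, 45, -1.38).
Solve a·Δx + b·Δy = Δh: det = (-130)·45 − 45·(-15) = -5175.
∂h/∂x = [(+2.60)·45 − (-1.38)·(-15)] / -5175 = -0.01861
∂h/∂y = [(-130)·(-1.38) − 45·(+2.60)] / -5175 = -0.01206
h(105, -35) = 279.93 + (-0.01861)·(-40) + (-0.01206)·(-55) = 279.93 +0.744 +0.663 = 281.338 m.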